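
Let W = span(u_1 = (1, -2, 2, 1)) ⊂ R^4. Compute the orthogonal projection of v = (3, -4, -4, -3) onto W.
proj_W(v) = (0, 0, 0, 0)

Set up U = [u_1 | ... | u_1] ∈ R^(4×1). The projector onto W = col(U) is P = U (U^T U)^(-1) U^T.
Compute U^T U =
  [10],
and U^T v = (0).
Solve U^T U · c = U^T v for the coefficients: c = (0). The projection is proj_W(v) = U c.
Check: (v - proj_W(v)) · u_1 = 0  (should be 0).
Result: proj_W(v) = (0, 0, 0, 0).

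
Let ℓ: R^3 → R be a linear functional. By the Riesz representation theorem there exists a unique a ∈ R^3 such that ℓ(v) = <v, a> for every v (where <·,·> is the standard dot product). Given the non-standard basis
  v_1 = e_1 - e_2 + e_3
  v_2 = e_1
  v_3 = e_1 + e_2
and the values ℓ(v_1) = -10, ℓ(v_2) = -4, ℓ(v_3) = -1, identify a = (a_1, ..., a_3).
a = (-4, 3, -3)

Write a = (a_1, ..., a_3) in the standard basis. For each basis vector v_i, ℓ(v_i) = <v_i, a> is a linear equation in the a_j's. Collect the n equations into a matrix system V a = ℓ, where row i of V is v_i (expressed in the standard basis). Since V is invertible (lower-triangular with 1s on the diagonal, up to permutation), solve by back-substitution:
  V =
[[1, -1, 1],
 [1, 0, 0],
 [1, 1, 0]]
  V a = (-10, -4, -1)
Solving gives a = (-4, 3, -3).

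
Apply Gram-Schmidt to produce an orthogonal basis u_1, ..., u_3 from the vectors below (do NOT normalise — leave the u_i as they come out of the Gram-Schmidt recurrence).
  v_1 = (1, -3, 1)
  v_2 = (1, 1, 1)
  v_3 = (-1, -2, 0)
Orthogonal basis:
  u_1 = (1, -3, 1)
  u_2 = (12/11, 8/11, 12/11)
  u_3 = (-1/2, 0, 1/2)

Apply the Gram-Schmidt recurrence
  u_1 = v_1
  u_i = v_i − Σ_{j<i} ((v_i · u_j) / (u_j · u_j)) · u_j.

Step by step this gives:
  u_1 = (1, -3, 1)
  u_2 = (12/11, 8/11, 12/11)
  u_3 = (-1/2, 0, 1/2)

Orthogonality check:
  u_2 · u_1 = 0 (should be 0)
  u_3 · u_1 = 0 (should be 0)
  u_3 · u_2 = 0 (should be 0)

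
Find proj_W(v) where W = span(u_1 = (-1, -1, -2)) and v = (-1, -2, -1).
proj_W(v) = (-5/6, -5/6, -5/3)

Set up U = [u_1 | ... | u_1] ∈ R^(3×1). The projector onto W = col(U) is P = U (U^T U)^(-1) U^T.
Compute U^T U =
  [6],
and U^T v = (5).
Solve U^T U · c = U^T v for the coefficients: c = (5/6). The projection is proj_W(v) = U c.
Check: (v - proj_W(v)) · u_1 = 0  (should be 0).
Result: proj_W(v) = (-5/6, -5/6, -5/3).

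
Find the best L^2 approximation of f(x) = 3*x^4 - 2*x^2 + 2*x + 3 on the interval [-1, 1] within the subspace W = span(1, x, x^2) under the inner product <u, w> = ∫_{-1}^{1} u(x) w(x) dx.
g(x) = 4*x^2/7 + 2*x + 96/35

The best approximation g ∈ W is the orthogonal projection of f onto W. Writing g = a_0 + a_1 x + a_2 x^2, the coefficients solve the normal equations G · a = b where
  G_{ij} = <φ_i, φ_j> and b_i = <f, φ_i>, with φ_0 = 1, φ_1 = x, φ_2 = x^2.
G =
  [2, 0, 2/3]
  [0, 2/3, 0]
  [2/3, 0, 2/5],
b = (88/15, 4/3, 72/35).
Solving gives a_0 = 96/35, a_1 = 2, a_2 = 4/7, so
  g(x) = 4*x^2/7 + 2*x + 96/35.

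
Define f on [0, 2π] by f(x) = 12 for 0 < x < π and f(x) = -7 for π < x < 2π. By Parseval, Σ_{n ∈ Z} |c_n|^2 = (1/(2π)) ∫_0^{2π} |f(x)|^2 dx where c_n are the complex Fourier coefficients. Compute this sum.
Σ |c_n|^2 = 193/2

Parseval equates the L^2 energy of f (normalised by 1/(2π)) with the ℓ^2 sum of its Fourier coefficients: (1/(2π)) ∫_0^{2π} |f|^2 = Σ |c_n|^2.
Compute the left side: (1/(2π)) [∫_0^π 12^2 dx + ∫_π^{2π} (-7)^2 dx] = (1/(2π)) · (144π + 49π) = (144 + 49)/2 = 193/2.
So Σ_{n ∈ Z} |c_n|^2 = 193/2.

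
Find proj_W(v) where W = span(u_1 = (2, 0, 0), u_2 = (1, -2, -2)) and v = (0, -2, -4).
proj_W(v) = (0, -3, -3)

Set up U = [u_1 | ... | u_2] ∈ R^(3×2). The projector onto W = col(U) is P = U (U^T U)^(-1) U^T.
Compute U^T U =
  [4, 2]
  [2, 9],
and U^T v = (0, 12).
Solve U^T U · c = U^T v for the coefficients: c = (-3/4, 3/2). The projection is proj_W(v) = U c.
Check: (v - proj_W(v)) · u_1 = 0  (should be 0).
Check: (v - proj_W(v)) · u_2 = 0  (should be 0).
Result: proj_W(v) = (0, -3, -3).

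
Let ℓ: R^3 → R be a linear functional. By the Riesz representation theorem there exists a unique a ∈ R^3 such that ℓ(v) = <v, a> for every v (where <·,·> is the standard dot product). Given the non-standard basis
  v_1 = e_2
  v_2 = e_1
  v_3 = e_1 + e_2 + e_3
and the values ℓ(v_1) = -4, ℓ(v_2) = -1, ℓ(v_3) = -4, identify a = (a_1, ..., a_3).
a = (-1, -4, 1)

Write a = (a_1, ..., a_3) in the standard basis. For each basis vector v_i, ℓ(v_i) = <v_i, a> is a linear equation in the a_j's. Collect the n equations into a matrix system V a = ℓ, where row i of V is v_i (expressed in the standard basis). Since V is invertible (lower-triangular with 1s on the diagonal, up to permutation), solve by back-substitution:
  V =
[[0, 1, 0],
 [1, 0, 0],
 [1, 1, 1]]
  V a = (-4, -1, -4)
Solving gives a = (-1, -4, 1).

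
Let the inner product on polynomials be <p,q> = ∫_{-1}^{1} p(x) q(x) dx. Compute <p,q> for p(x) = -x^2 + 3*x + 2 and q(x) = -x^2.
<p,q> = -14/15

Expand the product: p(x)·q(x) = x^4 - 3*x^3 - 2*x^2.
∫_{-1}^{1} of each monomial x^k gives [2/(k+1) if k even, 0 if k odd]. Integrating term-by-term (or equivalently evaluating the antiderivative F(x) = x^5/5 - 3*x^4/4 - 2*x^3/3 at the endpoints):
  F(1) − F(−1) = -73/60 − (-17/60) = -14/15.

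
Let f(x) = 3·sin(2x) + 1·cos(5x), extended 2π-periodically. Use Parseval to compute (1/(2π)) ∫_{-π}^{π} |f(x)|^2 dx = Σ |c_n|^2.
Σ |c_n|^2 = 5

Expand |f|^2 and use orthogonality of {sin(nx), cos(mx)} on [-π, π]:
  ∫_{-π}^{π} sin(nx)^2 dx = π, ∫ cos(mx)^2 dx = π, and cross terms integrate to 0.
So ∫_{-π}^{π} f(x)^2 dx = 3^2 · π + 1^2 · π = (9 + 1)π.
Divide by 2π: (9 + 1)/2 = 5.
By Parseval, this equals Σ |c_n|^2.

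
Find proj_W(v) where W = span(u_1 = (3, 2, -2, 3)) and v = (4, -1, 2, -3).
proj_W(v) = (-9/26, -3/13, 3/13, -9/26)

Set up U = [u_1 | ... | u_1] ∈ R^(4×1). The projector onto W = col(U) is P = U (U^T U)^(-1) U^T.
Compute U^T U =
  [26],
and U^T v = (-3).
Solve U^T U · c = U^T v for the coefficients: c = (-3/26). The projection is proj_W(v) = U c.
Check: (v - proj_W(v)) · u_1 = 0  (should be 0).
Result: proj_W(v) = (-9/26, -3/13, 3/13, -9/26).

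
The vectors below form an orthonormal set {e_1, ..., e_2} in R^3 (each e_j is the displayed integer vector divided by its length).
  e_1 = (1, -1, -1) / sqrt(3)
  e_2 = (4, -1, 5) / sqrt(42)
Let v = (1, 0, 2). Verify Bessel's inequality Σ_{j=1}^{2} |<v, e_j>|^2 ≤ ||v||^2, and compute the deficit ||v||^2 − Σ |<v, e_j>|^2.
Σ |<v, e_j>|^2 = 5; ||v||^2 = 5; deficit = 0

Write each e_j = u_j / sqrt(<u_j, u_j>) where u_j is the displayed integer vector. Then <v, e_j> = <v, u_j> / sqrt(<u_j, u_j>), so |<v, e_j>|^2 = <v, u_j>^2 / <u_j, u_j>.
Coefficients: <v, e_1> = -1/sqrt(3), <v, e_2> = 14/sqrt(42).
Square and sum: Σ |<v, e_j>|^2 = 5.
Compute ||v||^2 = v·v = 5.
Deficit = 5 − 5 = 0 ≥ 0, confirming Bessel's inequality. (The deficit equals ||v − Σ <v,e_j> e_j||^2, the squared distance from v to span{e_j}.)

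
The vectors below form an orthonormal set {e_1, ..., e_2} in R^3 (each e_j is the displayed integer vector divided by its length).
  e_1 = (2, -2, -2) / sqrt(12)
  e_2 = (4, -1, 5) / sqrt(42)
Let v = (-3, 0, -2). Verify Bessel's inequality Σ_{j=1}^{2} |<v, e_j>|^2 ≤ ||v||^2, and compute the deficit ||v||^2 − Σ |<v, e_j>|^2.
Σ |<v, e_j>|^2 = 83/7; ||v||^2 = 13; deficit = 8/7

Write each e_j = u_j / sqrt(<u_j, u_j>) where u_j is the displayed integer vector. Then <v, e_j> = <v, u_j> / sqrt(<u_j, u_j>), so |<v, e_j>|^2 = <v, u_j>^2 / <u_j, u_j>.
Coefficients: <v, e_1> = -2/sqrt(12), <v, e_2> = -22/sqrt(42).
Square and sum: Σ |<v, e_j>|^2 = 83/7.
Compute ||v||^2 = v·v = 13.
Deficit = 13 − 83/7 = 8/7 ≥ 0, confirming Bessel's inequality. (The deficit equals ||v − Σ <v,e_j> e_j||^2, the squared distance from v to span{e_j}.)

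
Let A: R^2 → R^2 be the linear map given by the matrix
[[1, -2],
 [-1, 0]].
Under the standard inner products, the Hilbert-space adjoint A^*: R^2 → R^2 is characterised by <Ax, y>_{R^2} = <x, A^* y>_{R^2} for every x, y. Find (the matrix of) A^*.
A^* = A^T =
[[1, -1],
 [-2, 0]]

For real matrices with standard dot products, the defining identity <Ax, y> = <x, A^* y> gives (Ax)^T y = x^T (A^*) y, i.e. x^T A^T y = x^T (A^*) y. Since this holds for all x, y, we must have A^* = A^T. Therefore
A^* =
[[1, -1],
 [-2, 0]].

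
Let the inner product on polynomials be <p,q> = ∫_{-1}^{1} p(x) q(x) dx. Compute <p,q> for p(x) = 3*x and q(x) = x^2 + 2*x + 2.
<p,q> = 4

Expand the product: p(x)·q(x) = 3*x^3 + 6*x^2 + 6*x.
∫_{-1}^{1} of each monomial x^k gives [2/(k+1) if k even, 0 if k odd]. Integrating term-by-term (or equivalently evaluating the antiderivative F(x) = 3*x^4/4 + 2*x^3 + 3*x^2 at the endpoints):
  F(1) − F(−1) = 23/4 − (7/4) = 4.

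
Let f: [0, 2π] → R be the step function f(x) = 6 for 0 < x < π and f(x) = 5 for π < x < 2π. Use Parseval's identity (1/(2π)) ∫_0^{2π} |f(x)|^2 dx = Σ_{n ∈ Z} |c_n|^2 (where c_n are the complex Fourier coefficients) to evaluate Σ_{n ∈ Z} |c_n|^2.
Σ |c_n|^2 = 61/2

Parseval equates the L^2 energy of f (normalised by 1/(2π)) with the ℓ^2 sum of its Fourier coefficients: (1/(2π)) ∫_0^{2π} |f|^2 = Σ |c_n|^2.
Compute the left side: (1/(2π)) [∫_0^π 6^2 dx + ∫_π^{2π} 5^2 dx] = (1/(2π)) · (36π + 25π) = (36 + 25)/2 = 61/2.
So Σ_{n ∈ Z} |c_n|^2 = 61/2.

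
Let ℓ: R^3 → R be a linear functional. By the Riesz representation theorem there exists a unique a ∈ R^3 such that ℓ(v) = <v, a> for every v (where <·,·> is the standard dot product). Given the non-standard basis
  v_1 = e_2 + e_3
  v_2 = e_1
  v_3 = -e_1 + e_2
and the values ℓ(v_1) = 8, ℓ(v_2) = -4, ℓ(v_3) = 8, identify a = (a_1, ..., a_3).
a = (-4, 4, 4)

Write a = (a_1, ..., a_3) in the standard basis. For each basis vector v_i, ℓ(v_i) = <v_i, a> is a linear equation in the a_j's. Collect the n equations into a matrix system V a = ℓ, where row i of V is v_i (expressed in the standard basis). Since V is invertible (lower-triangular with 1s on the diagonal, up to permutation), solve by back-substitution:
  V =
[[0, 1, 1],
 [1, 0, 0],
 [-1, 1, 0]]
  V a = (8, -4, 8)
Solving gives a = (-4, 4, 4).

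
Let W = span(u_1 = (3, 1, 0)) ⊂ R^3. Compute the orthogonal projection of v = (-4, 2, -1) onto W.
proj_W(v) = (-3, -1, 0)

Set up U = [u_1 | ... | u_1] ∈ R^(3×1). The projector onto W = col(U) is P = U (U^T U)^(-1) U^T.
Compute U^T U =
  [10],
and U^T v = (-10).
Solve U^T U · c = U^T v for the coefficients: c = (-1). The projection is proj_W(v) = U c.
Check: (v - proj_W(v)) · u_1 = 0  (should be 0).
Result: proj_W(v) = (-3, -1, 0).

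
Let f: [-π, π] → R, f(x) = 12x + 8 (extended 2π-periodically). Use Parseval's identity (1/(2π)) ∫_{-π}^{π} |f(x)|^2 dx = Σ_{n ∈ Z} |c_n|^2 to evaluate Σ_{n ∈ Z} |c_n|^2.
Σ |c_n|^2 = 48π^2 + 64

Expand and integrate term by term over [-π, π]:
  ∫ (12x)^2 dx = 144·(2π^3/3); ∫ 2·12·(8)·x dx = 0 (odd integrand); ∫ 8^2 dx = 64·2π.
So (1/(2π)) ∫_{-π}^{π} (12x + 8)^2 dx = 144π^2/3 + 64 = 48π^2 + 64.
Parseval ⇒ Σ |c_n|^2 = 48π^2 + 64.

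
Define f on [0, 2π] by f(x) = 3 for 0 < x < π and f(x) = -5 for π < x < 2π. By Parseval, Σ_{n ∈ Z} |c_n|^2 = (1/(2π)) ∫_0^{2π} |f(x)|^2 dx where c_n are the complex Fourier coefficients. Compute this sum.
Σ |c_n|^2 = 17

Parseval equates the L^2 energy of f (normalised by 1/(2π)) with the ℓ^2 sum of its Fourier coefficients: (1/(2π)) ∫_0^{2π} |f|^2 = Σ |c_n|^2.
Compute the left side: (1/(2π)) [∫_0^π 3^2 dx + ∫_π^{2π} (-5)^2 dx] = (1/(2π)) · (9π + 25π) = (9 + 25)/2 = 17.
So Σ_{n ∈ Z} |c_n|^2 = 17.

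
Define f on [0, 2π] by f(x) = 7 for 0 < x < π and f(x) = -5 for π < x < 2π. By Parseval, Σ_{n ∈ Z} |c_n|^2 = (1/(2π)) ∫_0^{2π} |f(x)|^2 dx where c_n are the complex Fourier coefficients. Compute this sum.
Σ |c_n|^2 = 37

Parseval equates the L^2 energy of f (normalised by 1/(2π)) with the ℓ^2 sum of its Fourier coefficients: (1/(2π)) ∫_0^{2π} |f|^2 = Σ |c_n|^2.
Compute the left side: (1/(2π)) [∫_0^π 7^2 dx + ∫_π^{2π} (-5)^2 dx] = (1/(2π)) · (49π + 25π) = (49 + 25)/2 = 37.
So Σ_{n ∈ Z} |c_n|^2 = 37.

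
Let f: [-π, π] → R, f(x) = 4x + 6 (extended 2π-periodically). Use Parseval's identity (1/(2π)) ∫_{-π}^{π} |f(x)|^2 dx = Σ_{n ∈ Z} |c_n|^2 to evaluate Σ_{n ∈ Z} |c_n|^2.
Σ |c_n|^2 = 16π^2/3 + 36

Expand and integrate term by term over [-π, π]:
  ∫ (4x)^2 dx = 16·(2π^3/3); ∫ 2·4·(6)·x dx = 0 (odd integrand); ∫ 6^2 dx = 36·2π.
So (1/(2π)) ∫_{-π}^{π} (4x + 6)^2 dx = 16π^2/3 + 36 = 16π^2/3 + 36.
Parseval ⇒ Σ |c_n|^2 = 16π^2/3 + 36.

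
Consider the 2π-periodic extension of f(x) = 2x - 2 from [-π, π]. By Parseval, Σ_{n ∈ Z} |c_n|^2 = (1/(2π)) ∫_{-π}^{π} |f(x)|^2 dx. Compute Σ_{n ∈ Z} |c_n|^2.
Σ |c_n|^2 = 4π^2/3 + 4

Expand and integrate term by term over [-π, π]:
  ∫ (2x)^2 dx = 4·(2π^3/3); ∫ 2·2·(-2)·x dx = 0 (odd integrand); ∫ (-2)^2 dx = 4·2π.
So (1/(2π)) ∫_{-π}^{π} (2x - 2)^2 dx = 4π^2/3 + 4 = 4π^2/3 + 4.
Parseval ⇒ Σ |c_n|^2 = 4π^2/3 + 4.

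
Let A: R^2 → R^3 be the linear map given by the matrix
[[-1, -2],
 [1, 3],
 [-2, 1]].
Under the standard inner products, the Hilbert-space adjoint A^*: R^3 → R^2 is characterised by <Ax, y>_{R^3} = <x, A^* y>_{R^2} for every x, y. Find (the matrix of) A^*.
A^* = A^T =
[[-1, 1, -2],
 [-2, 3, 1]]

For real matrices with standard dot products, the defining identity <Ax, y> = <x, A^* y> gives (Ax)^T y = x^T (A^*) y, i.e. x^T A^T y = x^T (A^*) y. Since this holds for all x, y, we must have A^* = A^T. Therefore
A^* =
[[-1, 1, -2],
 [-2, 3, 1]].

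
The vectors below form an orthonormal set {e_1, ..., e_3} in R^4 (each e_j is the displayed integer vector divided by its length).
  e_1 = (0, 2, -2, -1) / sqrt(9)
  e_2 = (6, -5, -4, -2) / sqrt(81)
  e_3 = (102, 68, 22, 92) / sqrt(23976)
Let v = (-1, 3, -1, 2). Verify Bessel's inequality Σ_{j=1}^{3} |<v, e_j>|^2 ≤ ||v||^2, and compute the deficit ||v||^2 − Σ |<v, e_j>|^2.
Σ |<v, e_j>|^2 = 457/37; ||v||^2 = 15; deficit = 98/37

Write each e_j = u_j / sqrt(<u_j, u_j>) where u_j is the displayed integer vector. Then <v, e_j> = <v, u_j> / sqrt(<u_j, u_j>), so |<v, e_j>|^2 = <v, u_j>^2 / <u_j, u_j>.
Coefficients: <v, e_1> = 6/sqrt(9), <v, e_2> = -21/sqrt(81), <v, e_3> = 264/sqrt(23976).
Square and sum: Σ |<v, e_j>|^2 = 457/37.
Compute ||v||^2 = v·v = 15.
Deficit = 15 − 457/37 = 98/37 ≥ 0, confirming Bessel's inequality. (The deficit equals ||v − Σ <v,e_j> e_j||^2, the squared distance from v to span{e_j}.)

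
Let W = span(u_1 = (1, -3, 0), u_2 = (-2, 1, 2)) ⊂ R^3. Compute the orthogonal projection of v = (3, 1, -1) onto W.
proj_W(v) = (21/13, 7/13, -28/13)

Set up U = [u_1 | ... | u_2] ∈ R^(3×2). The projector onto W = col(U) is P = U (U^T U)^(-1) U^T.
Compute U^T U =
  [10, -5]
  [-5, 9],
and U^T v = (0, -7).
Solve U^T U · c = U^T v for the coefficients: c = (-7/13, -14/13). The projection is proj_W(v) = U c.
Check: (v - proj_W(v)) · u_1 = 0  (should be 0).
Check: (v - proj_W(v)) · u_2 = 0  (should be 0).
Result: proj_W(v) = (21/13, 7/13, -28/13).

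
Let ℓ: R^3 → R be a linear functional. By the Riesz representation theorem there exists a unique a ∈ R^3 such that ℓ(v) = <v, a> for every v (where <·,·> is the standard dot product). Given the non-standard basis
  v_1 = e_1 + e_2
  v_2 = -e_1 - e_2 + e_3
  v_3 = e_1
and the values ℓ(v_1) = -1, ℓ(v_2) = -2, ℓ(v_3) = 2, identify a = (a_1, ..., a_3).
a = (2, -3, -3)

Write a = (a_1, ..., a_3) in the standard basis. For each basis vector v_i, ℓ(v_i) = <v_i, a> is a linear equation in the a_j's. Collect the n equations into a matrix system V a = ℓ, where row i of V is v_i (expressed in the standard basis). Since V is invertible (lower-triangular with 1s on the diagonal, up to permutation), solve by back-substitution:
  V =
[[1, 1, 0],
 [-1, -1, 1],
 [1, 0, 0]]
  V a = (-1, -2, 2)
Solving gives a = (2, -3, -3).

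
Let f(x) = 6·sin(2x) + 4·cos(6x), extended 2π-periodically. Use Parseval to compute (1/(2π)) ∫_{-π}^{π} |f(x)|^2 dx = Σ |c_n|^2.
Σ |c_n|^2 = 26

Expand |f|^2 and use orthogonality of {sin(nx), cos(mx)} on [-π, π]:
  ∫_{-π}^{π} sin(nx)^2 dx = π, ∫ cos(mx)^2 dx = π, and cross terms integrate to 0.
So ∫_{-π}^{π} f(x)^2 dx = 6^2 · π + 4^2 · π = (36 + 16)π.
Divide by 2π: (36 + 16)/2 = 26.
By Parseval, this equals Σ |c_n|^2.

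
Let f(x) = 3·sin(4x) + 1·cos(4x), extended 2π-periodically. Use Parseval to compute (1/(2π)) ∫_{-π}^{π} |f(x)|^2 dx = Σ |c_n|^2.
Σ |c_n|^2 = 5

Expand |f|^2 and use orthogonality of {sin(nx), cos(mx)} on [-π, π]:
  ∫_{-π}^{π} sin(nx)^2 dx = π, ∫ cos(mx)^2 dx = π, and cross terms integrate to 0.
So ∫_{-π}^{π} f(x)^2 dx = 3^2 · π + 1^2 · π = (9 + 1)π.
Divide by 2π: (9 + 1)/2 = 5.
By Parseval, this equals Σ |c_n|^2.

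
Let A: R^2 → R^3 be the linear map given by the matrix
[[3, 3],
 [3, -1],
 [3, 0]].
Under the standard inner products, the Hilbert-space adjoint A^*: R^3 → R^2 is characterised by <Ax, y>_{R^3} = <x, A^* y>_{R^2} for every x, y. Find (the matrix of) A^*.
A^* = A^T =
[[3, 3, 3],
 [3, -1, 0]]

For real matrices with standard dot products, the defining identity <Ax, y> = <x, A^* y> gives (Ax)^T y = x^T (A^*) y, i.e. x^T A^T y = x^T (A^*) y. Since this holds for all x, y, we must have A^* = A^T. Therefore
A^* =
[[3, 3, 3],
 [3, -1, 0]].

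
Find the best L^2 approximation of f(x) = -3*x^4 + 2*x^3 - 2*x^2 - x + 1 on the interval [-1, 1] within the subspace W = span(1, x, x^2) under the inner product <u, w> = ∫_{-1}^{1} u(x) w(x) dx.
g(x) = -32*x^2/7 + x/5 + 44/35

The best approximation g ∈ W is the orthogonal projection of f onto W. Writing g = a_0 + a_1 x + a_2 x^2, the coefficients solve the normal equations G · a = b where
  G_{ij} = <φ_i, φ_j> and b_i = <f, φ_i>, with φ_0 = 1, φ_1 = x, φ_2 = x^2.
G =
  [2, 0, 2/3]
  [0, 2/3, 0]
  [2/3, 0, 2/5],
b = (-8/15, 2/15, -104/105).
Solving gives a_0 = 44/35, a_1 = 1/5, a_2 = -32/7, so
  g(x) = -32*x^2/7 + x/5 + 44/35.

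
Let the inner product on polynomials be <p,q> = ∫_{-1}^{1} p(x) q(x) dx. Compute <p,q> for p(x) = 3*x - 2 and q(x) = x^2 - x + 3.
<p,q> = -46/3

Expand the product: p(x)·q(x) = 3*x^3 - 5*x^2 + 11*x - 6.
∫_{-1}^{1} of each monomial x^k gives [2/(k+1) if k even, 0 if k odd]. Integrating term-by-term (or equivalently evaluating the antiderivative F(x) = 3*x^4/4 - 5*x^3/3 + 11*x^2/2 - 6*x at the endpoints):
  F(1) − F(−1) = -17/12 − (167/12) = -46/3.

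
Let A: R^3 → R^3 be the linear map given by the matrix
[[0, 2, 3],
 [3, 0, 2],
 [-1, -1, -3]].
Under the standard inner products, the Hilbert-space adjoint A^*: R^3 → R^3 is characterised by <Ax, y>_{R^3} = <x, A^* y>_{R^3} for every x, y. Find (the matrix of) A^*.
A^* = A^T =
[[0, 3, -1],
 [2, 0, -1],
 [3, 2, -3]]

For real matrices with standard dot products, the defining identity <Ax, y> = <x, A^* y> gives (Ax)^T y = x^T (A^*) y, i.e. x^T A^T y = x^T (A^*) y. Since this holds for all x, y, we must have A^* = A^T. Therefore
A^* =
[[0, 3, -1],
 [2, 0, -1],
 [3, 2, -3]].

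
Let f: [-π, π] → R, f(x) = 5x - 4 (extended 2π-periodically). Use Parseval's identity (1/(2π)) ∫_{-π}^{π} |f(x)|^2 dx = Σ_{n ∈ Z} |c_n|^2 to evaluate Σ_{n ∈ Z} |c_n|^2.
Σ |c_n|^2 = 25π^2/3 + 16

Expand and integrate term by term over [-π, π]:
  ∫ (5x)^2 dx = 25·(2π^3/3); ∫ 2·5·(-4)·x dx = 0 (odd integrand); ∫ (-4)^2 dx = 16·2π.
So (1/(2π)) ∫_{-π}^{π} (5x - 4)^2 dx = 25π^2/3 + 16 = 25π^2/3 + 16.
Parseval ⇒ Σ |c_n|^2 = 25π^2/3 + 16.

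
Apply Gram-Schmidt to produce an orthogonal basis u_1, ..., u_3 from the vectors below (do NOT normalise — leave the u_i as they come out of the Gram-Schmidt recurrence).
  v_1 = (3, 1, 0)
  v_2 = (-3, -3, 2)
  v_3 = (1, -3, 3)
Orthogonal basis:
  u_1 = (3, 1, 0)
  u_2 = (3/5, -9/5, 2)
  u_3 = (1/19, -3/19, -3/19)

Apply the Gram-Schmidt recurrence
  u_1 = v_1
  u_i = v_i − Σ_{j<i} ((v_i · u_j) / (u_j · u_j)) · u_j.

Step by step this gives:
  u_1 = (3, 1, 0)
  u_2 = (3/5, -9/5, 2)
  u_3 = (1/19, -3/19, -3/19)

Orthogonality check:
  u_2 · u_1 = 0 (should be 0)
  u_3 · u_1 = 0 (should be 0)
  u_3 · u_2 = 0 (should be 0)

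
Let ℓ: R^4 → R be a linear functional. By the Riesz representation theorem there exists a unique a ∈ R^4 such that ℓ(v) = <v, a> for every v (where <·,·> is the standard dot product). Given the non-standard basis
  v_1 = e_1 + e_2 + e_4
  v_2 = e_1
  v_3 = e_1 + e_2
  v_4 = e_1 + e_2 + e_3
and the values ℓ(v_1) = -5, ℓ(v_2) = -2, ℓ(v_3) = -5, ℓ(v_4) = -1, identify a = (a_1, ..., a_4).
a = (-2, -3, 4, 0)

Write a = (a_1, ..., a_4) in the standard basis. For each basis vector v_i, ℓ(v_i) = <v_i, a> is a linear equation in the a_j's. Collect the n equations into a matrix system V a = ℓ, where row i of V is v_i (expressed in the standard basis). Since V is invertible (lower-triangular with 1s on the diagonal, up to permutation), solve by back-substitution:
  V =
[[1, 1, 0, 1],
 [1, 0, 0, 0],
 [1, 1, 0, 0],
 [1, 1, 1, 0]]
  V a = (-5, -2, -5, -1)
Solving gives a = (-2, -3, 4, 0).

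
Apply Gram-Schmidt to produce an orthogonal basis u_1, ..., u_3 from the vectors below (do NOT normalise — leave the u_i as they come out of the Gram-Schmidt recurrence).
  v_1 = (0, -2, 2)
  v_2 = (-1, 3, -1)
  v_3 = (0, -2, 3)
Orthogonal basis:
  u_1 = (0, -2, 2)
  u_2 = (-1, 1, 1)
  u_3 = (1/3, 1/6, 1/6)

Apply the Gram-Schmidt recurrence
  u_1 = v_1
  u_i = v_i − Σ_{j<i} ((v_i · u_j) / (u_j · u_j)) · u_j.

Step by step this gives:
  u_1 = (0, -2, 2)
  u_2 = (-1, 1, 1)
  u_3 = (1/3, 1/6, 1/6)

Orthogonality check:
  u_2 · u_1 = 0 (should be 0)
  u_3 · u_1 = 0 (should be 0)
  u_3 · u_2 = 0 (should be 0)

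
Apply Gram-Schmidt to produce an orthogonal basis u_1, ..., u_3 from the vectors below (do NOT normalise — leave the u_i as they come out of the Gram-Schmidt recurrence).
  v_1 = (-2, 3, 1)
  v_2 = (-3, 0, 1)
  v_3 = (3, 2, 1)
Orthogonal basis:
  u_1 = (-2, 3, 1)
  u_2 = (-2, -3/2, 1/2)
  u_3 = (48/91, -16/91, 144/91)

Apply the Gram-Schmidt recurrence
  u_1 = v_1
  u_i = v_i − Σ_{j<i} ((v_i · u_j) / (u_j · u_j)) · u_j.

Step by step this gives:
  u_1 = (-2, 3, 1)
  u_2 = (-2, -3/2, 1/2)
  u_3 = (48/91, -16/91, 144/91)

Orthogonality check:
  u_2 · u_1 = 0 (should be 0)
  u_3 · u_1 = 0 (should be 0)
  u_3 · u_2 = 0 (should be 0)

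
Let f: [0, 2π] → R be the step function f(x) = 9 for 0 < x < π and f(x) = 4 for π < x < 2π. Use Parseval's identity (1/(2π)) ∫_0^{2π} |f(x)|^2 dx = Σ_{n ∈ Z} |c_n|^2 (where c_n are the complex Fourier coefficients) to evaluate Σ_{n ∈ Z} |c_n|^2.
Σ |c_n|^2 = 97/2

Parseval equates the L^2 energy of f (normalised by 1/(2π)) with the ℓ^2 sum of its Fourier coefficients: (1/(2π)) ∫_0^{2π} |f|^2 = Σ |c_n|^2.
Compute the left side: (1/(2π)) [∫_0^π 9^2 dx + ∫_π^{2π} 4^2 dx] = (1/(2π)) · (81π + 16π) = (81 + 16)/2 = 97/2.
So Σ_{n ∈ Z} |c_n|^2 = 97/2.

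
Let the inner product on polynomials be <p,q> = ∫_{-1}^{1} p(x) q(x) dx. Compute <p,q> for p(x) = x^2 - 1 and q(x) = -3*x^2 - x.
<p,q> = 4/5

Expand the product: p(x)·q(x) = -3*x^4 - x^3 + 3*x^2 + x.
∫_{-1}^{1} of each monomial x^k gives [2/(k+1) if k even, 0 if k odd]. Integrating term-by-term (or equivalently evaluating the antiderivative F(x) = -3*x^5/5 - x^4/4 + x^3 + x^2/2 at the endpoints):
  F(1) − F(−1) = 13/20 − (-3/20) = 4/5.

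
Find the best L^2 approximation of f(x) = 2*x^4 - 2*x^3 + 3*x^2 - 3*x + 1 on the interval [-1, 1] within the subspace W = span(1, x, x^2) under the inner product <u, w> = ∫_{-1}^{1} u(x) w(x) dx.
g(x) = 33*x^2/7 - 21*x/5 + 29/35

The best approximation g ∈ W is the orthogonal projection of f onto W. Writing g = a_0 + a_1 x + a_2 x^2, the coefficients solve the normal equations G · a = b where
  G_{ij} = <φ_i, φ_j> and b_i = <f, φ_i>, with φ_0 = 1, φ_1 = x, φ_2 = x^2.
G =
  [2, 0, 2/3]
  [0, 2/3, 0]
  [2/3, 0, 2/5],
b = (24/5, -14/5, 256/105).
Solving gives a_0 = 29/35, a_1 = -21/5, a_2 = 33/7, so
  g(x) = 33*x^2/7 - 21*x/5 + 29/35.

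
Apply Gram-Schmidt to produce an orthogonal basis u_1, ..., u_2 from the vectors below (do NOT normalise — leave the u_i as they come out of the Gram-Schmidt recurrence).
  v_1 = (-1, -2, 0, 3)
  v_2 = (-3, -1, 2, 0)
Orthogonal basis:
  u_1 = (-1, -2, 0, 3)
  u_2 = (-37/14, -2/7, 2, -15/14)

Apply the Gram-Schmidt recurrence
  u_1 = v_1
  u_i = v_i − Σ_{j<i} ((v_i · u_j) / (u_j · u_j)) · u_j.

Step by step this gives:
  u_1 = (-1, -2, 0, 3)
  u_2 = (-37/14, -2/7, 2, -15/14)

Orthogonality check:
  u_2 · u_1 = 0 (should be 0)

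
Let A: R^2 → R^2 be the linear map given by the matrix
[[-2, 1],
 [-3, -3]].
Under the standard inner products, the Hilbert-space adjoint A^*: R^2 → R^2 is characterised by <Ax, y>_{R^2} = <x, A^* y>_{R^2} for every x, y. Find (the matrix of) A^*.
A^* = A^T =
[[-2, -3],
 [1, -3]]

For real matrices with standard dot products, the defining identity <Ax, y> = <x, A^* y> gives (Ax)^T y = x^T (A^*) y, i.e. x^T A^T y = x^T (A^*) y. Since this holds for all x, y, we must have A^* = A^T. Therefore
A^* =
[[-2, -3],
 [1, -3]].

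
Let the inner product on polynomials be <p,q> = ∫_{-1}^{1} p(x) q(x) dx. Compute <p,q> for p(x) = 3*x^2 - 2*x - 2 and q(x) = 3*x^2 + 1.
<p,q> = -12/5

Expand the product: p(x)·q(x) = 9*x^4 - 6*x^3 - 3*x^2 - 2*x - 2.
∫_{-1}^{1} of each monomial x^k gives [2/(k+1) if k even, 0 if k odd]. Integrating term-by-term (or equivalently evaluating the antiderivative F(x) = 9*x^5/5 - 3*x^4/2 - x^3 - x^2 - 2*x at the endpoints):
  F(1) − F(−1) = -37/10 − (-13/10) = -12/5.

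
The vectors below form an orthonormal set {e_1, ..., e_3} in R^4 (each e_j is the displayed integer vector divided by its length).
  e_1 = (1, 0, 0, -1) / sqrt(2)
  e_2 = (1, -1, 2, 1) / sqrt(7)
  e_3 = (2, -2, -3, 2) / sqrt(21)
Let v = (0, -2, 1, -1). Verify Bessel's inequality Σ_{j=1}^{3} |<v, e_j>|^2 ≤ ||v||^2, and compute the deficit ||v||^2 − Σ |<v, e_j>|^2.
Σ |<v, e_j>|^2 = 11/6; ||v||^2 = 6; deficit = 25/6

Write each e_j = u_j / sqrt(<u_j, u_j>) where u_j is the displayed integer vector. Then <v, e_j> = <v, u_j> / sqrt(<u_j, u_j>), so |<v, e_j>|^2 = <v, u_j>^2 / <u_j, u_j>.
Coefficients: <v, e_1> = 1/sqrt(2), <v, e_2> = 3/sqrt(7), <v, e_3> = -1/sqrt(21).
Square and sum: Σ |<v, e_j>|^2 = 11/6.
Compute ||v||^2 = v·v = 6.
Deficit = 6 − 11/6 = 25/6 ≥ 0, confirming Bessel's inequality. (The deficit equals ||v − Σ <v,e_j> e_j||^2, the squared distance from v to span{e_j}.)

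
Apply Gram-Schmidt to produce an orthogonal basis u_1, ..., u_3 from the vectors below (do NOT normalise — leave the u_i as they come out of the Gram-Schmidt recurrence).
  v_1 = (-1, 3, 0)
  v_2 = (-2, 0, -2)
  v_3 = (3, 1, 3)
Orthogonal basis:
  u_1 = (-1, 3, 0)
  u_2 = (-9/5, -3/5, -2)
  u_3 = (3/19, 1/19, -3/19)

Apply the Gram-Schmidt recurrence
  u_1 = v_1
  u_i = v_i − Σ_{j<i} ((v_i · u_j) / (u_j · u_j)) · u_j.

Step by step this gives:
  u_1 = (-1, 3, 0)
  u_2 = (-9/5, -3/5, -2)
  u_3 = (3/19, 1/19, -3/19)

Orthogonality check:
  u_2 · u_1 = 0 (should be 0)
  u_3 · u_1 = 0 (should be 0)
  u_3 · u_2 = 0 (should be 0)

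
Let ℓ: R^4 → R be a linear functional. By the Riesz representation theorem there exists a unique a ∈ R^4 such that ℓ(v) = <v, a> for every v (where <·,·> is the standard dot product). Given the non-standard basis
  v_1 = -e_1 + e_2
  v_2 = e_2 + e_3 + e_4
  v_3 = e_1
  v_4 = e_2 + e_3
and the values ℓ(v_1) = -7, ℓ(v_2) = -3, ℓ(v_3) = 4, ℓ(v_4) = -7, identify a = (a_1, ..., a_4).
a = (4, -3, -4, 4)

Write a = (a_1, ..., a_4) in the standard basis. For each basis vector v_i, ℓ(v_i) = <v_i, a> is a linear equation in the a_j's. Collect the n equations into a matrix system V a = ℓ, where row i of V is v_i (expressed in the standard basis). Since V is invertible (lower-triangular with 1s on the diagonal, up to permutation), solve by back-substitution:
  V =
[[-1, 1, 0, 0],
 [0, 1, 1, 1],
 [1, 0, 0, 0],
 [0, 1, 1, 0]]
  V a = (-7, -3, 4, -7)
Solving gives a = (4, -3, -4, 4).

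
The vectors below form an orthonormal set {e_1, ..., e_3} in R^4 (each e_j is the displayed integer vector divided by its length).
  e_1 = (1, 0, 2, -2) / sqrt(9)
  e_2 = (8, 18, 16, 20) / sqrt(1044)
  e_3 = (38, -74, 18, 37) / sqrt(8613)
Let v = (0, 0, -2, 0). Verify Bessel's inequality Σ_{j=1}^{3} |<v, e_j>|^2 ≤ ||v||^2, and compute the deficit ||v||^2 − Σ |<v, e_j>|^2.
Σ |<v, e_j>|^2 = 32/11; ||v||^2 = 4; deficit = 12/11

Write each e_j = u_j / sqrt(<u_j, u_j>) where u_j is the displayed integer vector. Then <v, e_j> = <v, u_j> / sqrt(<u_j, u_j>), so |<v, e_j>|^2 = <v, u_j>^2 / <u_j, u_j>.
Coefficients: <v, e_1> = -4/sqrt(9), <v, e_2> = -32/sqrt(1044), <v, e_3> = -36/sqrt(8613).
Square and sum: Σ |<v, e_j>|^2 = 32/11.
Compute ||v||^2 = v·v = 4.
Deficit = 4 − 32/11 = 12/11 ≥ 0, confirming Bessel's inequality. (The deficit equals ||v − Σ <v,e_j> e_j||^2, the squared distance from v to span{e_j}.)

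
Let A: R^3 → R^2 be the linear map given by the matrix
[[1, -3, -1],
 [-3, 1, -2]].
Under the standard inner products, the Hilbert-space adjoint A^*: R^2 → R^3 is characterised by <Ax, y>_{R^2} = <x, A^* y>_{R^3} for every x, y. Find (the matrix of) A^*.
A^* = A^T =
[[1, -3],
 [-3, 1],
 [-1, -2]]

For real matrices with standard dot products, the defining identity <Ax, y> = <x, A^* y> gives (Ax)^T y = x^T (A^*) y, i.e. x^T A^T y = x^T (A^*) y. Since this holds for all x, y, we must have A^* = A^T. Therefore
A^* =
[[1, -3],
 [-3, 1],
 [-1, -2]].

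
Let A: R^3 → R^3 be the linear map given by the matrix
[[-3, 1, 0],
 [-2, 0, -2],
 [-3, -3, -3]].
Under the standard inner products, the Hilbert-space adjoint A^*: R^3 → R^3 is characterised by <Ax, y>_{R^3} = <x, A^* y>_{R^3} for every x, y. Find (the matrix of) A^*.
A^* = A^T =
[[-3, -2, -3],
 [1, 0, -3],
 [0, -2, -3]]

For real matrices with standard dot products, the defining identity <Ax, y> = <x, A^* y> gives (Ax)^T y = x^T (A^*) y, i.e. x^T A^T y = x^T (A^*) y. Since this holds for all x, y, we must have A^* = A^T. Therefore
A^* =
[[-3, -2, -3],
 [1, 0, -3],
 [0, -2, -3]].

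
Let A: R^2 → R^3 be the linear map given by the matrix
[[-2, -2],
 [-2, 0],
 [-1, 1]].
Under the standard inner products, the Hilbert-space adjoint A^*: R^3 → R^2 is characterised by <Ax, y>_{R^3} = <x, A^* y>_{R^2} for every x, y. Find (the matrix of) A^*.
A^* = A^T =
[[-2, -2, -1],
 [-2, 0, 1]]

For real matrices with standard dot products, the defining identity <Ax, y> = <x, A^* y> gives (Ax)^T y = x^T (A^*) y, i.e. x^T A^T y = x^T (A^*) y. Since this holds for all x, y, we must have A^* = A^T. Therefore
A^* =
[[-2, -2, -1],
 [-2, 0, 1]].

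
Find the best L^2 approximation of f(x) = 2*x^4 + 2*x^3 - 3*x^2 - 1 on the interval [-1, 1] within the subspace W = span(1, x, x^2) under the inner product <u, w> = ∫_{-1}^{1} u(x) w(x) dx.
g(x) = -9*x^2/7 + 6*x/5 - 41/35

The best approximation g ∈ W is the orthogonal projection of f onto W. Writing g = a_0 + a_1 x + a_2 x^2, the coefficients solve the normal equations G · a = b where
  G_{ij} = <φ_i, φ_j> and b_i = <f, φ_i>, with φ_0 = 1, φ_1 = x, φ_2 = x^2.
G =
  [2, 0, 2/3]
  [0, 2/3, 0]
  [2/3, 0, 2/5],
b = (-16/5, 4/5, -136/105).
Solving gives a_0 = -41/35, a_1 = 6/5, a_2 = -9/7, so
  g(x) = -9*x^2/7 + 6*x/5 - 41/35.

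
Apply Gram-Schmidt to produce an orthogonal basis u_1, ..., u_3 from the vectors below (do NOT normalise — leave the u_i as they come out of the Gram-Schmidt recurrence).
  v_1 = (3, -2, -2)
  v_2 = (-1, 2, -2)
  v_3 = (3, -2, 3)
Orthogonal basis:
  u_1 = (3, -2, -2)
  u_2 = (-8/17, 28/17, -40/17)
  u_3 = (10/9, 10/9, 5/9)

Apply the Gram-Schmidt recurrence
  u_1 = v_1
  u_i = v_i − Σ_{j<i} ((v_i · u_j) / (u_j · u_j)) · u_j.

Step by step this gives:
  u_1 = (3, -2, -2)
  u_2 = (-8/17, 28/17, -40/17)
  u_3 = (10/9, 10/9, 5/9)

Orthogonality check:
  u_2 · u_1 = 0 (should be 0)
  u_3 · u_1 = 0 (should be 0)
  u_3 · u_2 = 0 (should be 0)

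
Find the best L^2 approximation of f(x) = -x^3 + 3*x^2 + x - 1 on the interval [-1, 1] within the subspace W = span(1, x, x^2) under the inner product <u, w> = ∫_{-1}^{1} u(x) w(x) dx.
g(x) = 3*x^2 + 2*x/5 - 1

The best approximation g ∈ W is the orthogonal projection of f onto W. Writing g = a_0 + a_1 x + a_2 x^2, the coefficients solve the normal equations G · a = b where
  G_{ij} = <φ_i, φ_j> and b_i = <f, φ_i>, with φ_0 = 1, φ_1 = x, φ_2 = x^2.
G =
  [2, 0, 2/3]
  [0, 2/3, 0]
  [2/3, 0, 2/5],
b = (0, 4/15, 8/15).
Solving gives a_0 = -1, a_1 = 2/5, a_2 = 3, so
  g(x) = 3*x^2 + 2*x/5 - 1.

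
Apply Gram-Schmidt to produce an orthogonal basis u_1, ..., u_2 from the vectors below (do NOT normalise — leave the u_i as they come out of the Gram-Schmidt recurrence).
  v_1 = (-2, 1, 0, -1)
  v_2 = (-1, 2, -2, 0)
Orthogonal basis:
  u_1 = (-2, 1, 0, -1)
  u_2 = (1/3, 4/3, -2, 2/3)

Apply the Gram-Schmidt recurrence
  u_1 = v_1
  u_i = v_i − Σ_{j<i} ((v_i · u_j) / (u_j · u_j)) · u_j.

Step by step this gives:
  u_1 = (-2, 1, 0, -1)
  u_2 = (1/3, 4/3, -2, 2/3)

Orthogonality check:
  u_2 · u_1 = 0 (should be 0)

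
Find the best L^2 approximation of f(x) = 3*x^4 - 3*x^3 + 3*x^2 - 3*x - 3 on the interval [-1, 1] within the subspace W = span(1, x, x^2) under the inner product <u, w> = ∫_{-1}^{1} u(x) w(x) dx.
g(x) = 39*x^2/7 - 24*x/5 - 114/35

The best approximation g ∈ W is the orthogonal projection of f onto W. Writing g = a_0 + a_1 x + a_2 x^2, the coefficients solve the normal equations G · a = b where
  G_{ij} = <φ_i, φ_j> and b_i = <f, φ_i>, with φ_0 = 1, φ_1 = x, φ_2 = x^2.
G =
  [2, 0, 2/3]
  [0, 2/3, 0]
  [2/3, 0, 2/5],
b = (-14/5, -16/5, 2/35).
Solving gives a_0 = -114/35, a_1 = -24/5, a_2 = 39/7, so
  g(x) = 39*x^2/7 - 24*x/5 - 114/35.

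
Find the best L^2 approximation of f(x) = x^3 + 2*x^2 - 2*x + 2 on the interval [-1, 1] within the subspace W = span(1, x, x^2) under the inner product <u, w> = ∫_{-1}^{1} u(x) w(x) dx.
g(x) = 2*x^2 - 7*x/5 + 2

The best approximation g ∈ W is the orthogonal projection of f onto W. Writing g = a_0 + a_1 x + a_2 x^2, the coefficients solve the normal equations G · a = b where
  G_{ij} = <φ_i, φ_j> and b_i = <f, φ_i>, with φ_0 = 1, φ_1 = x, φ_2 = x^2.
G =
  [2, 0, 2/3]
  [0, 2/3, 0]
  [2/3, 0, 2/5],
b = (16/3, -14/15, 32/15).
Solving gives a_0 = 2, a_1 = -7/5, a_2 = 2, so
  g(x) = 2*x^2 - 7*x/5 + 2.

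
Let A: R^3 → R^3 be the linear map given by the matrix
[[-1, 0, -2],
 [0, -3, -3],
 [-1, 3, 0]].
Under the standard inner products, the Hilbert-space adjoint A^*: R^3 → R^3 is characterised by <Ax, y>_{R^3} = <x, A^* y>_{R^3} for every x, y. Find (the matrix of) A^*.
A^* = A^T =
[[-1, 0, -1],
 [0, -3, 3],
 [-2, -3, 0]]

For real matrices with standard dot products, the defining identity <Ax, y> = <x, A^* y> gives (Ax)^T y = x^T (A^*) y, i.e. x^T A^T y = x^T (A^*) y. Since this holds for all x, y, we must have A^* = A^T. Therefore
A^* =
[[-1, 0, -1],
 [0, -3, 3],
 [-2, -3, 0]].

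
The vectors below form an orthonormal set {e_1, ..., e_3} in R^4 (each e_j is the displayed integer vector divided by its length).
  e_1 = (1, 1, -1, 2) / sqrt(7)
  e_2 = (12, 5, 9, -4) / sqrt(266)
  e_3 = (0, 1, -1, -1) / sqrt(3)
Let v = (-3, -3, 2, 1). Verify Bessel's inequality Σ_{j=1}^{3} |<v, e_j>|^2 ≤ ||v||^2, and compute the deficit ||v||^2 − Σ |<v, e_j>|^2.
Σ |<v, e_j>|^2 = 847/38; ||v||^2 = 23; deficit = 27/38

Write each e_j = u_j / sqrt(<u_j, u_j>) where u_j is the displayed integer vector. Then <v, e_j> = <v, u_j> / sqrt(<u_j, u_j>), so |<v, e_j>|^2 = <v, u_j>^2 / <u_j, u_j>.
Coefficients: <v, e_1> = -6/sqrt(7), <v, e_2> = -37/sqrt(266), <v, e_3> = -6/sqrt(3).
Square and sum: Σ |<v, e_j>|^2 = 847/38.
Compute ||v||^2 = v·v = 23.
Deficit = 23 − 847/38 = 27/38 ≥ 0, confirming Bessel's inequality. (The deficit equals ||v − Σ <v,e_j> e_j||^2, the squared distance from v to span{e_j}.)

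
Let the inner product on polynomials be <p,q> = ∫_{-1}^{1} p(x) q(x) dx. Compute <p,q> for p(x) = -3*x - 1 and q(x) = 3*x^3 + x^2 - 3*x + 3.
<p,q> = -64/15

Expand the product: p(x)·q(x) = -9*x^4 - 6*x^3 + 8*x^2 - 6*x - 3.
∫_{-1}^{1} of each monomial x^k gives [2/(k+1) if k even, 0 if k odd]. Integrating term-by-term (or equivalently evaluating the antiderivative F(x) = -9*x^5/5 - 3*x^4/2 + 8*x^3/3 - 3*x^2 - 3*x at the endpoints):
  F(1) − F(−1) = -199/30 − (-71/30) = -64/15.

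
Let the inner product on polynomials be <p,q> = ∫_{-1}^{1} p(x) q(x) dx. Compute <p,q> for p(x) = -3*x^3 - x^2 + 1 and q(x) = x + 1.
<p,q> = 2/15

Expand the product: p(x)·q(x) = -3*x^4 - 4*x^3 - x^2 + x + 1.
∫_{-1}^{1} of each monomial x^k gives [2/(k+1) if k even, 0 if k odd]. Integrating term-by-term (or equivalently evaluating the antiderivative F(x) = -3*x^5/5 - x^4 - x^3/3 + x^2/2 + x at the endpoints):
  F(1) − F(−1) = -13/30 − (-17/30) = 2/15.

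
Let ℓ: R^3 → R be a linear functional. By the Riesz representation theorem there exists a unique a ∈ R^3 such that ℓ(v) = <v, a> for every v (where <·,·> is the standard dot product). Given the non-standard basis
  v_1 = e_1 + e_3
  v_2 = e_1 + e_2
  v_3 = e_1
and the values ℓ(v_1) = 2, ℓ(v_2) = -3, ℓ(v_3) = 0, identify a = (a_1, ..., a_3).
a = (0, -3, 2)

Write a = (a_1, ..., a_3) in the standard basis. For each basis vector v_i, ℓ(v_i) = <v_i, a> is a linear equation in the a_j's. Collect the n equations into a matrix system V a = ℓ, where row i of V is v_i (expressed in the standard basis). Since V is invertible (lower-triangular with 1s on the diagonal, up to permutation), solve by back-substitution:
  V =
[[1, 0, 1],
 [1, 1, 0],
 [1, 0, 0]]
  V a = (2, -3, 0)
Solving gives a = (0, -3, 2).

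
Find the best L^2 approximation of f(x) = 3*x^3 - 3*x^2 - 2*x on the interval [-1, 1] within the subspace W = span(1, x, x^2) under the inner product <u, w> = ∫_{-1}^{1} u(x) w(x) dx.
g(x) = -3*x^2 - x/5

The best approximation g ∈ W is the orthogonal projection of f onto W. Writing g = a_0 + a_1 x + a_2 x^2, the coefficients solve the normal equations G · a = b where
  G_{ij} = <φ_i, φ_j> and b_i = <f, φ_i>, with φ_0 = 1, φ_1 = x, φ_2 = x^2.
G =
  [2, 0, 2/3]
  [0, 2/3, 0]
  [2/3, 0, 2/5],
b = (-2, -2/15, -6/5).
Solving gives a_0 = 0, a_1 = -1/5, a_2 = -3, so
  g(x) = -3*x^2 - x/5.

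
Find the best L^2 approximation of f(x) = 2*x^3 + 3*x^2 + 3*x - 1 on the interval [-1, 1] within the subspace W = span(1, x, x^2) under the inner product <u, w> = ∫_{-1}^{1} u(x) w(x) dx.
g(x) = 3*x^2 + 21*x/5 - 1

The best approximation g ∈ W is the orthogonal projection of f onto W. Writing g = a_0 + a_1 x + a_2 x^2, the coefficients solve the normal equations G · a = b where
  G_{ij} = <φ_i, φ_j> and b_i = <f, φ_i>, with φ_0 = 1, φ_1 = x, φ_2 = x^2.
G =
  [2, 0, 2/3]
  [0, 2/3, 0]
  [2/3, 0, 2/5],
b = (0, 14/5, 8/15).
Solving gives a_0 = -1, a_1 = 21/5, a_2 = 3, so
  g(x) = 3*x^2 + 21*x/5 - 1.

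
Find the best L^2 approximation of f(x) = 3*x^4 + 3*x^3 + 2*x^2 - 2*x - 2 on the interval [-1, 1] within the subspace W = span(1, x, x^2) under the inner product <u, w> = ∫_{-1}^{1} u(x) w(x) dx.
g(x) = 32*x^2/7 - x/5 - 79/35

The best approximation g ∈ W is the orthogonal projection of f onto W. Writing g = a_0 + a_1 x + a_2 x^2, the coefficients solve the normal equations G · a = b where
  G_{ij} = <φ_i, φ_j> and b_i = <f, φ_i>, with φ_0 = 1, φ_1 = x, φ_2 = x^2.
G =
  [2, 0, 2/3]
  [0, 2/3, 0]
  [2/3, 0, 2/5],
b = (-22/15, -2/15, 34/105).
Solving gives a_0 = -79/35, a_1 = -1/5, a_2 = 32/7, so
  g(x) = 32*x^2/7 - x/5 - 79/35.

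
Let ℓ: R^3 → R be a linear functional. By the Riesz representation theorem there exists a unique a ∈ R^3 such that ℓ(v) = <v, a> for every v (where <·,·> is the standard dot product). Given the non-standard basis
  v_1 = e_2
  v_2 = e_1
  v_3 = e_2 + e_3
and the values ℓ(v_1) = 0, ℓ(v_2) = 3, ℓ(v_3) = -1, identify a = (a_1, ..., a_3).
a = (3, 0, -1)

Write a = (a_1, ..., a_3) in the standard basis. For each basis vector v_i, ℓ(v_i) = <v_i, a> is a linear equation in the a_j's. Collect the n equations into a matrix system V a = ℓ, where row i of V is v_i (expressed in the standard basis). Since V is invertible (lower-triangular with 1s on the diagonal, up to permutation), solve by back-substitution:
  V =
[[0, 1, 0],
 [1, 0, 0],
 [0, 1, 1]]
  V a = (0, 3, -1)
Solving gives a = (3, 0, -1).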